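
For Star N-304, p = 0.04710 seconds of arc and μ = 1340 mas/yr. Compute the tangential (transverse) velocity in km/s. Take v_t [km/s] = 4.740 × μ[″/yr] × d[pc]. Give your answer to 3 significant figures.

d = 1/p = 1/0.04710″ = 21.231 pc.
μ = 1340 mas/yr = 1.34 ″/yr.
v_t = 4.74 × μ × d = 4.74 × 1.34 × 21.231 = 134.85 km/s.

135 km/s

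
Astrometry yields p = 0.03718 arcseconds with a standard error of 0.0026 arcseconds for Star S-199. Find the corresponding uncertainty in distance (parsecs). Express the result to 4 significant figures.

1.881 pc

d = 1/p, so σ_d = σ_p / p².
σ_d = 0.00260 / (0.03718)² = 0.00260 / 0.0013824 = 1.8808 pc.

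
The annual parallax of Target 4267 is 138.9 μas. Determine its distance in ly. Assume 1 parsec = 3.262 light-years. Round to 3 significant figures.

p = 138.9 μas = 0.0001389 arcsec.
d = 1/p = 1/0.0001389 = 7199.4 pc.
In light-years: 7199.4 × 3.262 = 23484 ly.

23500 ly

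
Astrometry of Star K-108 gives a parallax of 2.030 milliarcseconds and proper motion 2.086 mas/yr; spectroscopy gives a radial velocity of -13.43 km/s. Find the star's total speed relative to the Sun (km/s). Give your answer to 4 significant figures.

14.29 km/s

d = 1/p = 1/0.002030″ = 492.61 pc.
μ = 2.086 mas/yr = 0.002086 ″/yr.
v_t = 4.740 μ d = 4.740 × 0.002086 × 492.61 = 4.8708 km/s.
v = √(v_r² + v_t²) = √((-13.43)² + 4.8708²) = √204.09 = 14.286 km/s.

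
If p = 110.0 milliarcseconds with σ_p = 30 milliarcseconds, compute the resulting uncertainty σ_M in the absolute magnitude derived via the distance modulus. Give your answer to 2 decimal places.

M = m − 5 log₁₀ d + 5 = m + 5 log₁₀ p + 5, so ∂M/∂p = 5/(p ln 10).
σ_M = (5/ln 10) · (σ_p/p) = 2.1715 × 30/110.0 = 2.1715 × 0.27273 = 0.59223.

σ_M = 0.59 mag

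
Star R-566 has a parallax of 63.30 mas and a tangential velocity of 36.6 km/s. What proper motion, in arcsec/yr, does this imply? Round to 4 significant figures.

0.4888 arcsec/yr

d = 1/p = 1/0.06330″ = 15.798 pc.
μ = v_t / (4.74 d) = 36.6 / (4.74 × 15.798) = 36.6 / 74.883 = 0.48876 ″/yr.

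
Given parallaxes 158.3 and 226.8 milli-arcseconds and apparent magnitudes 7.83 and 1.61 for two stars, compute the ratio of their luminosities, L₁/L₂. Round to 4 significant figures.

L₁/L₂ = 0.006673

d₁ = 1/p₁ = 1/0.1583″ = 6.3171 pc; d₂ = 1/p₂ = 1/0.2268″ = 4.4092 pc.
M₁ = m₁ − 5 log₁₀ d₁ + 5 = 7.83 − 4.0026 + 5 = 8.8274.
M₂ = 1.61 − 3.2218 + 5 = 3.3882.
L₁/L₂ = 10^(0.4(M₂ − M₁)) = 10^(0.4 × (-5.4392)) = 10^(-2.17568) = 0.006673.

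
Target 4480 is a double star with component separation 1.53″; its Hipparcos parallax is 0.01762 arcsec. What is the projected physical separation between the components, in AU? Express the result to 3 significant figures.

d = 1/p = 1/0.01762″ = 56.754 pc.
At distance d (pc), an angle of θ arcsec spans θ·d AU: s = 1.53 × 56.754 = 86.834 AU.

86.8 AU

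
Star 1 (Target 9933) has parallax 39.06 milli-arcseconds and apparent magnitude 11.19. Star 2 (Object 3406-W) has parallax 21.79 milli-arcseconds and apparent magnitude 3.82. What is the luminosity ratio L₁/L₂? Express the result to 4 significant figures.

d₁ = 1/p₁ = 1/0.03906″ = 25.602 pc; d₂ = 1/p₂ = 1/0.02179″ = 45.893 pc.
M₁ = m₁ − 5 log₁₀ d₁ + 5 = 11.19 − 7.0414 + 5 = 9.1486.
M₂ = 3.82 − 8.3087 + 5 = 0.5113.
L₁/L₂ = 10^(0.4(M₂ − M₁)) = 10^(0.4 × (-8.6373)) = 10^(-3.45492) = 0.00035082.

L₁/L₂ = 0.0003508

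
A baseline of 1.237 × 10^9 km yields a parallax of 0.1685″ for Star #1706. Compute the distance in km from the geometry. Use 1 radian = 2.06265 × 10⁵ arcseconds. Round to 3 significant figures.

θ = 0.1685″ = 0.1685/206265 = 8.1691 × 10^-7 rad.
d = B/θ = (1.237 × 10^9) / (8.1691 × 10^-7) = 1.5142 × 10^15 km.

1.51 × 10^15 km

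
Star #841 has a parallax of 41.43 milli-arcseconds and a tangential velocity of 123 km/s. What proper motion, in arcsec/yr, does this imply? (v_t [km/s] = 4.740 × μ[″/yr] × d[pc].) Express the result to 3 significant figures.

d = 1/p = 1/0.04143″ = 24.137 pc.
μ = v_t / (4.74 d) = 123 / (4.74 × 24.137) = 123 / 114.41 = 1.0751 ″/yr.

1.08 arcsec/yr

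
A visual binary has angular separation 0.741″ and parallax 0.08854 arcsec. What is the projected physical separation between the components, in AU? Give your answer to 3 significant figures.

8.37 AU

d = 1/p = 1/0.08854″ = 11.294 pc.
At distance d (pc), an angle of θ arcsec spans θ·d AU: s = 0.741 × 11.294 = 8.3689 AU.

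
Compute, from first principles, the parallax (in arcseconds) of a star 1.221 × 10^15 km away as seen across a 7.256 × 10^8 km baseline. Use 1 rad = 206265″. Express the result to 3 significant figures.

θ ≈ B/d = (7.256 × 10^8) / (1.221 × 10^15) = 5.9427 × 10^-7 rad.
In arcseconds: 5.9427 × 10^-7 × 206265 = 0.12258″.

0.123 arcsec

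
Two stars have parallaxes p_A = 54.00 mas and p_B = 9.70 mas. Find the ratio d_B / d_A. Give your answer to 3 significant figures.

5.57

Since d = 1/p, d_B/d_A = p_A/p_B.
= 54.00 / 9.70 = 5.567.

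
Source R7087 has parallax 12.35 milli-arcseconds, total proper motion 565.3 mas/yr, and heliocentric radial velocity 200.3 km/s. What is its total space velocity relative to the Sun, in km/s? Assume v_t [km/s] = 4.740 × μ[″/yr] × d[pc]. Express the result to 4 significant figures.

d = 1/p = 1/0.01235″ = 80.972 pc.
μ = 565.3 mas/yr = 0.5653 ″/yr.
v_t = 4.740 μ d = 4.740 × 0.5653 × 80.972 = 216.97 km/s.
v = √(v_r² + v_t²) = √(200.3² + 216.97²) = √87196.1 = 295.29 km/s.

295.3 km/s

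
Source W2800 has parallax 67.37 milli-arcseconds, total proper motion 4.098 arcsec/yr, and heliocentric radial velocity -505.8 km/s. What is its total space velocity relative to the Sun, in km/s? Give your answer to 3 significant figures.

582 km/s

d = 1/p = 1/0.06737″ = 14.843 pc.
v_t = 4.740 μ d = 4.740 × 4.098 × 14.843 = 288.32 km/s.
v = √(v_r² + v_t²) = √((-505.8)² + 288.32²) = √338962 = 582.2 km/s.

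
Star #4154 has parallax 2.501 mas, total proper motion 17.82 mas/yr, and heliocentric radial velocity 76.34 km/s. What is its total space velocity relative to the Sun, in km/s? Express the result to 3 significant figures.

83.5 km/s

d = 1/p = 1/0.002501″ = 399.84 pc.
μ = 17.82 mas/yr = 0.01782 ″/yr.
v_t = 4.740 μ d = 4.740 × 0.01782 × 399.84 = 33.773 km/s.
v = √(v_r² + v_t²) = √(76.34² + 33.773²) = √6968.41 = 83.477 km/s.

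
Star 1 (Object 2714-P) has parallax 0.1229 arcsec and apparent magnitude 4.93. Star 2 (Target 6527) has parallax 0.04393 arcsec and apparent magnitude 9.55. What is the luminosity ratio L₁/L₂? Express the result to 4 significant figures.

d₁ = 1/p₁ = 1/0.1229″ = 8.1367 pc; d₂ = 1/p₂ = 1/0.04393″ = 22.763 pc.
M₁ = m₁ − 5 log₁₀ d₁ + 5 = 4.93 − 4.5522 + 5 = 5.3778.
M₂ = 9.55 − 6.7861 + 5 = 7.7639.
L₁/L₂ = 10^(0.4(M₂ − M₁)) = 10^(0.4 × 2.3861) = 10^0.95444 = 9.0041.

L₁/L₂ = 9.004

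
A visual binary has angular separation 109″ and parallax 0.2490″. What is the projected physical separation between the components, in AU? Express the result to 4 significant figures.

437.8 AU

d = 1/p = 1/0.2490″ = 4.0161 pc.
At distance d (pc), an angle of θ arcsec spans θ·d AU: s = 109 × 4.0161 = 437.75 AU.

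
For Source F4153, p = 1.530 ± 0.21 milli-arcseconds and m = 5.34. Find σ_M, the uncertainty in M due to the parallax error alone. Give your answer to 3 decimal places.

σ_M = 0.298 mag

M = m − 5 log₁₀ d + 5 = m + 5 log₁₀ p + 5, so ∂M/∂p = 5/(p ln 10).
σ_M = (5/ln 10) · (σ_p/p) = 2.1715 × 0.21/1.530 = 2.1715 × 0.13725 = 0.29804.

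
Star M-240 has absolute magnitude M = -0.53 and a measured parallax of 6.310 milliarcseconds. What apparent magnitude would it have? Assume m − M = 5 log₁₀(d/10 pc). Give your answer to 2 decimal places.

m = 5.47

d = 1/p = 1/0.006310″ = 158.48 pc.
m − M = 5 log₁₀ d − 5 = 5 log₁₀(158.48) − 5 = 10.9999 − 5 = 5.9999.
m = M + (m − M) = -0.53 + 5.9999 = 5.47.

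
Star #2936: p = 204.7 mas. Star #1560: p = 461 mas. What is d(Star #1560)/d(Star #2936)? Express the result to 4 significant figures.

Since d = 1/p, d_B/d_A = p_A/p_B.
= 204.7 / 461 = 0.44403.

0.4440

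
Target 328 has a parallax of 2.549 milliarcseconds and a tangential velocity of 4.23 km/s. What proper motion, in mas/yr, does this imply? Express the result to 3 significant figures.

2.27 mas/yr

d = 1/p = 1/0.002549″ = 392.31 pc.
μ = v_t / (4.74 d) = 4.23 / (4.74 × 392.31) = 4.23 / 1859.5 = 0.0022748 ″/yr = 2.2748 mas/yr.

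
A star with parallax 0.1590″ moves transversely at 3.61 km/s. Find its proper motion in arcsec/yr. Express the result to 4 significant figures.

d = 1/p = 1/0.1590″ = 6.2893 pc.
μ = v_t / (4.74 d) = 3.61 / (4.74 × 6.2893) = 3.61 / 29.811 = 0.1211 ″/yr.

0.1211 arcsec/yr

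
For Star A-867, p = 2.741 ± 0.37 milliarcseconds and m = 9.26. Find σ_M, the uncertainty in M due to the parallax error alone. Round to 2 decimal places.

σ_M = 0.29 mag

M = m − 5 log₁₀ d + 5 = m + 5 log₁₀ p + 5, so ∂M/∂p = 5/(p ln 10).
σ_M = (5/ln 10) · (σ_p/p) = 2.1715 × 0.37/2.741 = 2.1715 × 0.13499 = 0.29313.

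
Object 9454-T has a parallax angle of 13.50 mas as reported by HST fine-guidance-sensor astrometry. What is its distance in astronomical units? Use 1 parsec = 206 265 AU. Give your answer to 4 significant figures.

1.528 × 10^7 AU

p = 13.50 mas = 0.01350 arcsec.
d = 1/p = 1/0.01350 = 74.074 pc.
In AU: 74.074 × 206265 = 1.5279 × 10^7 AU.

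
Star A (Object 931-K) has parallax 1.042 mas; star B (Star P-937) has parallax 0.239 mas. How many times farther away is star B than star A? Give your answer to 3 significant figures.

Since d = 1/p, d_B/d_A = p_A/p_B.
= 1.042 / 0.239 = 4.3598.

4.36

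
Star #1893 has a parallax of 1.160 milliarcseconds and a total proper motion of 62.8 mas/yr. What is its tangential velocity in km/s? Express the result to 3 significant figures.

d = 1/p = 1/0.001160″ = 862.07 pc.
μ = 62.8 mas/yr = 0.0628 ″/yr.
v_t = 4.74 × μ × d = 4.74 × 0.0628 × 862.07 = 256.61 km/s.

257 km/s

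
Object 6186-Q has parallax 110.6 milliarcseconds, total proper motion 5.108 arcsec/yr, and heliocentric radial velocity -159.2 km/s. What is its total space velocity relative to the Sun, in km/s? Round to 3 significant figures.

271 km/s

d = 1/p = 1/0.1106″ = 9.0416 pc.
v_t = 4.740 μ d = 4.740 × 5.108 × 9.0416 = 218.91 km/s.
v = √(v_r² + v_t²) = √((-159.2)² + 218.91²) = √73266.2 = 270.68 km/s.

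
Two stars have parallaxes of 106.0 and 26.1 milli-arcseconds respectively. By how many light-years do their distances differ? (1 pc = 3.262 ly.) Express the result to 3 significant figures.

d_A = 1/0.1060″ = 9.434 pc; d_B = 1/0.02610″ = 38.314 pc.
|d_B − d_A| = |38.314 − 9.434| = 28.88 pc = 28.88 × 3.262 ly = 94.207 ly.

94.2 ly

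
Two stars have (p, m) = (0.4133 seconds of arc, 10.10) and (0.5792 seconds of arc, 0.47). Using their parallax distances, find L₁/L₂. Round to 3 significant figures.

d₁ = 1/p₁ = 1/0.4133″ = 2.4195 pc; d₂ = 1/p₂ = 1/0.5792″ = 1.7265 pc.
M₁ = m₁ − 5 log₁₀ d₁ + 5 = 10.10 − 1.9186 + 5 = 13.1814.
M₂ = 0.47 − 1.1858 + 5 = 4.2842.
L₁/L₂ = 10^(0.4(M₂ − M₁)) = 10^(0.4 × (-8.8972)) = 10^(-3.55888) = 0.00027613.

L₁/L₂ = 0.000276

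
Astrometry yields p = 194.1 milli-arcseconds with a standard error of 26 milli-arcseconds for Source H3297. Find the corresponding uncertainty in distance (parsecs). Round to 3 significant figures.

d = 1/p, so σ_d = σ_p / p².
σ_d = 0.0260 / (0.1941)² = 0.0260 / 0.037675 = 0.69011 pc.

0.690 pc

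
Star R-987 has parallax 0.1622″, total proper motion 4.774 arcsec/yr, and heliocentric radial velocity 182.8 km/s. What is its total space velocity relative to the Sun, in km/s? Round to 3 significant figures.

230 km/s

d = 1/p = 1/0.1622″ = 6.1652 pc.
v_t = 4.740 μ d = 4.740 × 4.774 × 6.1652 = 139.51 km/s.
v = √(v_r² + v_t²) = √(182.8² + 139.51²) = √52878.9 = 229.95 km/s.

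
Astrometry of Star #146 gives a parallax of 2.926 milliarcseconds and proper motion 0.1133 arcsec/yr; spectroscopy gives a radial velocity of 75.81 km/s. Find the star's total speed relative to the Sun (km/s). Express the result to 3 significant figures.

199 km/s

d = 1/p = 1/0.002926″ = 341.76 pc.
v_t = 4.740 μ d = 4.740 × 0.1133 × 341.76 = 183.54 km/s.
v = √(v_r² + v_t²) = √(75.81² + 183.54²) = √39434.1 = 198.58 km/s.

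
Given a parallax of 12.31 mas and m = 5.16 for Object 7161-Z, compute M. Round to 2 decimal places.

M = 0.61

d = 1/p = 1/0.01231″ = 81.235 pc.
m − M = 5 log₁₀(81.235) − 5 = 9.5487 − 5 = 4.5487.
M = m − (m − M) = 5.16 − 4.5487 = 0.61.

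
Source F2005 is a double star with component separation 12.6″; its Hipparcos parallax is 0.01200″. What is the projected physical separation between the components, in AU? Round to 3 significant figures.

d = 1/p = 1/0.01200″ = 83.333 pc.
At distance d (pc), an angle of θ arcsec spans θ·d AU: s = 12.6 × 83.333 = 1050 AU.

1050 AU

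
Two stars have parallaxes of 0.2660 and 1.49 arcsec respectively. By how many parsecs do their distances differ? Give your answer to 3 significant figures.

d_A = 1/0.2660″ = 3.7594 pc; d_B = 1/1.490″ = 0.67114 pc.
|d_B − d_A| = |0.67114 − 3.7594| = 3.0883 pc.

3.09 pc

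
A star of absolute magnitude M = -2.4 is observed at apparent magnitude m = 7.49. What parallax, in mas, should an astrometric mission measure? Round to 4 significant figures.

1.052 mas

m − M = 7.49 − (-2.4) = 9.89.
d = 10^((m−M)/5 + 1) = 10^2.978 = 950.6 pc.
p = 1/d = 1/950.6 = 0.001052 arcsec = 1.052 mas.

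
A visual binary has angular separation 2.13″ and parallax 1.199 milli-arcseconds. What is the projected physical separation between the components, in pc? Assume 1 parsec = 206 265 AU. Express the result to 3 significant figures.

d = 1/p = 1/0.001199″ = 834.03 pc.
At distance d (pc), an angle of θ arcsec spans θ·d AU: s = 2.13 × 834.03 = 1776.5 AU.
= 1776.5 / 206265 = 0.0086127 pc.

0.00861 pc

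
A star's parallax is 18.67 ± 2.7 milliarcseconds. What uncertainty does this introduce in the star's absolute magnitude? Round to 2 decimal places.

M = m − 5 log₁₀ d + 5 = m + 5 log₁₀ p + 5, so ∂M/∂p = 5/(p ln 10).
σ_M = (5/ln 10) · (σ_p/p) = 2.1715 × 2.7/18.67 = 2.1715 × 0.14462 = 0.31404.

σ_M = 0.31 mag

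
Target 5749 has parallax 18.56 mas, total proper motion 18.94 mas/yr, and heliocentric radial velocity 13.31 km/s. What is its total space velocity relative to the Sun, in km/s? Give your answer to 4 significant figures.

14.16 km/s

d = 1/p = 1/0.01856″ = 53.879 pc.
μ = 18.94 mas/yr = 0.01894 ″/yr.
v_t = 4.740 μ d = 4.740 × 0.01894 × 53.879 = 4.837 km/s.
v = √(v_r² + v_t²) = √(13.31² + 4.837²) = √200.553 = 14.162 km/s.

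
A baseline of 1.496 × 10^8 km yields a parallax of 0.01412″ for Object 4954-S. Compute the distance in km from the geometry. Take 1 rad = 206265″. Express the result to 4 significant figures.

2.185 × 10^15 km

θ = 0.01412″ = 0.01412/206265 = 6.8456 × 10^-8 rad.
d = B/θ = (1.496 × 10^8) / (6.8456 × 10^-8) = 2.1853 × 10^15 km.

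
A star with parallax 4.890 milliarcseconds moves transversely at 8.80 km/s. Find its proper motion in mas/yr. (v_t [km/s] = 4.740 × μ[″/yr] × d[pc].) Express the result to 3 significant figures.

9.08 mas/yr

d = 1/p = 1/0.004890″ = 204.5 pc.
μ = v_t / (4.74 d) = 8.80 / (4.74 × 204.5) = 8.80 / 969.33 = 0.0090784 ″/yr = 9.0784 mas/yr.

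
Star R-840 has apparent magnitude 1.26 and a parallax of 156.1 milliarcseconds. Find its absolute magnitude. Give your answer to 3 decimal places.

M = 2.227

d = 1/p = 1/0.1561″ = 6.4061 pc.
m − M = 5 log₁₀(6.4061) − 5 = 4.0330 − 5 = -0.9670.
M = m − (m − M) = 1.26 − (-0.9670) = 2.227.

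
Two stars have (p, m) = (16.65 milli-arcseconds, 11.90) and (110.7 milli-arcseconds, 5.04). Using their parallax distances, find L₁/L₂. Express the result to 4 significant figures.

L₁/L₂ = 0.07970

d₁ = 1/p₁ = 1/0.01665″ = 60.06 pc; d₂ = 1/p₂ = 1/0.1107″ = 9.0334 pc.
M₁ = m₁ − 5 log₁₀ d₁ + 5 = 11.90 − 8.8929 + 5 = 8.0071.
M₂ = 5.04 − 4.7793 + 5 = 5.2607.
L₁/L₂ = 10^(0.4(M₂ − M₁)) = 10^(0.4 × (-2.7464)) = 10^(-1.09856) = 0.079697.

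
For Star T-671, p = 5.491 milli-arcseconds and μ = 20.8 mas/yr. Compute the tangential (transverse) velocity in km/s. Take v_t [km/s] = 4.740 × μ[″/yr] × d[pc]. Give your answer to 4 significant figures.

17.96 km/s

d = 1/p = 1/0.005491″ = 182.12 pc.
μ = 20.8 mas/yr = 0.0208 ″/yr.
v_t = 4.74 × μ × d = 4.74 × 0.0208 × 182.12 = 17.956 km/s.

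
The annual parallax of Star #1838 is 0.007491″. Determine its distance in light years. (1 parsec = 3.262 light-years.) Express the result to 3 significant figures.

d = 1/p = 1/0.007491 = 133.49 pc.
In light-years: 133.49 × 3.262 = 435.44 ly.

435 light years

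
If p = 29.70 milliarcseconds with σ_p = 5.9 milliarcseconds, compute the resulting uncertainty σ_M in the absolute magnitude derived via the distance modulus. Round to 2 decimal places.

M = m − 5 log₁₀ d + 5 = m + 5 log₁₀ p + 5, so ∂M/∂p = 5/(p ln 10).
σ_M = (5/ln 10) · (σ_p/p) = 2.1715 × 5.9/29.70 = 2.1715 × 0.19865 = 0.43137.

σ_M = 0.43 mag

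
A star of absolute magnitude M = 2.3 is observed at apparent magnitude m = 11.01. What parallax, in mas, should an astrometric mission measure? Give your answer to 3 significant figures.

1.81 mas

m − M = 11.01 − 2.3 = 8.71.
d = 10^((m−M)/5 + 1) = 10^2.742 = 552.08 pc.
p = 1/d = 1/552.08 = 0.0018113 arcsec = 1.8113 mas.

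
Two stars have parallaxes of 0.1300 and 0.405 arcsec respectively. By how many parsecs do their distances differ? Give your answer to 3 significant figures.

d_A = 1/0.1300″ = 7.6923 pc; d_B = 1/0.4050″ = 2.4691 pc.
|d_B − d_A| = |2.4691 − 7.6923| = 5.2232 pc.

5.22 pc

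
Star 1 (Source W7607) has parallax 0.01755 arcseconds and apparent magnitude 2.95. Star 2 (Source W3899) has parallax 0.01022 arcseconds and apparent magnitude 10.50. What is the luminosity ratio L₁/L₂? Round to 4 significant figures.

d₁ = 1/p₁ = 1/0.01755″ = 56.98 pc; d₂ = 1/p₂ = 1/0.01022″ = 97.847 pc.
M₁ = m₁ − 5 log₁₀ d₁ + 5 = 2.95 − 8.7786 + 5 = -0.8286.
M₂ = 10.50 − 9.9527 + 5 = 5.5473.
L₁/L₂ = 10^(0.4(M₂ − M₁)) = 10^(0.4 × 6.3759) = 10^2.55036 = 355.11.

L₁/L₂ = 355.1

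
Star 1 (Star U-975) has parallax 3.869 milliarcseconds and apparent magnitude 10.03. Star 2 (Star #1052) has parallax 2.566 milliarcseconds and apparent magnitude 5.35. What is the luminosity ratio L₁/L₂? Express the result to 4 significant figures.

d₁ = 1/p₁ = 1/0.003869″ = 258.46 pc; d₂ = 1/p₂ = 1/0.002566″ = 389.71 pc.
M₁ = m₁ − 5 log₁₀ d₁ + 5 = 10.03 − 12.0620 + 5 = 2.9680.
M₂ = 5.35 − 12.9537 + 5 = -2.6037.
L₁/L₂ = 10^(0.4(M₂ − M₁)) = 10^(0.4 × (-5.5717)) = 10^(-2.22868) = 0.0059064.

L₁/L₂ = 0.005906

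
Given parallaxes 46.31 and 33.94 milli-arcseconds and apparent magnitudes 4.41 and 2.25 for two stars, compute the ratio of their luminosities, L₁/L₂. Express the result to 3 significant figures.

L₁/L₂ = 0.0735

d₁ = 1/p₁ = 1/0.04631″ = 21.594 pc; d₂ = 1/p₂ = 1/0.03394″ = 29.464 pc.
M₁ = m₁ − 5 log₁₀ d₁ + 5 = 4.41 − 6.6717 + 5 = 2.7383.
M₂ = 2.25 − 7.3465 + 5 = -0.0965.
L₁/L₂ = 10^(0.4(M₂ − M₁)) = 10^(0.4 × (-2.8348)) = 10^(-1.13392) = 0.073465.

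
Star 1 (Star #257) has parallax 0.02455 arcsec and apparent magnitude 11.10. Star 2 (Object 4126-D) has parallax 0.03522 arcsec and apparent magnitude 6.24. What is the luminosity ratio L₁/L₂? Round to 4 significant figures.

L₁/L₂ = 0.02341

d₁ = 1/p₁ = 1/0.02455″ = 40.733 pc; d₂ = 1/p₂ = 1/0.03522″ = 28.393 pc.
M₁ = m₁ − 5 log₁₀ d₁ + 5 = 11.10 − 8.0497 + 5 = 8.0503.
M₂ = 6.24 − 7.2661 + 5 = 3.9739.
L₁/L₂ = 10^(0.4(M₂ − M₁)) = 10^(0.4 × (-4.0764)) = 10^(-1.63056) = 0.023412.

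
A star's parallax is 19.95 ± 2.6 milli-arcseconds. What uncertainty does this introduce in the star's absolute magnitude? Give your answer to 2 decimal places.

σ_M = 0.28 mag

M = m − 5 log₁₀ d + 5 = m + 5 log₁₀ p + 5, so ∂M/∂p = 5/(p ln 10).
σ_M = (5/ln 10) · (σ_p/p) = 2.1715 × 2.6/19.95 = 2.1715 × 0.13033 = 0.28301.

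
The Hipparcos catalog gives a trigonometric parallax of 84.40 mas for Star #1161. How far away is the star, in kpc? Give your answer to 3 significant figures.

p = 84.40 mas = 0.08440 arcsec.
d = 1/p = 1/0.08440 = 11.848 pc.
= 0.011848 kpc.

0.0118 kpc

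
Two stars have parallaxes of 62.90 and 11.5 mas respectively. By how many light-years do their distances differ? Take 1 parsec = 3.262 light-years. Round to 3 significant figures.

d_A = 1/0.06290″ = 15.898 pc; d_B = 1/0.01150″ = 86.957 pc.
|d_B − d_A| = |86.957 − 15.898| = 71.059 pc = 71.059 × 3.262 ly = 231.79 ly.

232 ly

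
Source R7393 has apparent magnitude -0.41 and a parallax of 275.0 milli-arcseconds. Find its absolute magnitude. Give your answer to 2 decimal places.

M = 1.79

d = 1/p = 1/0.2750″ = 3.6364 pc.
m − M = 5 log₁₀(3.6364) − 5 = 2.8034 − 5 = -2.1966.
M = m − (m − M) = -0.41 − (-2.1966) = 1.79.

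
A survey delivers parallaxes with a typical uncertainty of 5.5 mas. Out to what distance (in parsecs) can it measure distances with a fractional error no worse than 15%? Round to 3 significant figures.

27.3 pc

σ_d/d = σ_p/p, so the condition is σ_p/p ≤ 0.15, i.e. p ≥ σ_p/0.15.
p_min = 5.5/0.15 = 36.667 mas = 0.036667 arcsec.
d_max = 1/p_min = 1/0.036667 = 27.272 pc.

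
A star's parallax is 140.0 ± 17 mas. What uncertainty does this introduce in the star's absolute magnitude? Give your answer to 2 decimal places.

M = m − 5 log₁₀ d + 5 = m + 5 log₁₀ p + 5, so ∂M/∂p = 5/(p ln 10).
σ_M = (5/ln 10) · (σ_p/p) = 2.1715 × 17/140.0 = 2.1715 × 0.12143 = 0.26369.

σ_M = 0.26 mag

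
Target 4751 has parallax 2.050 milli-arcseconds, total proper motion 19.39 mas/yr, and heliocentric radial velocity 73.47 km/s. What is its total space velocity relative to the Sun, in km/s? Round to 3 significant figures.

d = 1/p = 1/0.002050″ = 487.8 pc.
μ = 19.39 mas/yr = 0.01939 ″/yr.
v_t = 4.740 μ d = 4.740 × 0.01939 × 487.8 = 44.833 km/s.
v = √(v_r² + v_t²) = √(73.47² + 44.833²) = √7407.84 = 86.069 km/s.

86.1 km/s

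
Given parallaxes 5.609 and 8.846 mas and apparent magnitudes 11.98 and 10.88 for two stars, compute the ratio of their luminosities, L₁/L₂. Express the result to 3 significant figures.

L₁/L₂ = 0.903

d₁ = 1/p₁ = 1/0.005609″ = 178.28 pc; d₂ = 1/p₂ = 1/0.008846″ = 113.05 pc.
M₁ = m₁ − 5 log₁₀ d₁ + 5 = 11.98 − 11.2555 + 5 = 5.7245.
M₂ = 10.88 − 10.2664 + 5 = 5.6136.
L₁/L₂ = 10^(0.4(M₂ − M₁)) = 10^(0.4 × (-0.1109)) = 10^(-0.04436) = 0.9029.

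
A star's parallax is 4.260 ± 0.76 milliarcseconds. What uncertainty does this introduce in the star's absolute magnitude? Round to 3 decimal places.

σ_M = 0.387 mag

M = m − 5 log₁₀ d + 5 = m + 5 log₁₀ p + 5, so ∂M/∂p = 5/(p ln 10).
σ_M = (5/ln 10) · (σ_p/p) = 2.1715 × 0.76/4.260 = 2.1715 × 0.1784 = 0.3874.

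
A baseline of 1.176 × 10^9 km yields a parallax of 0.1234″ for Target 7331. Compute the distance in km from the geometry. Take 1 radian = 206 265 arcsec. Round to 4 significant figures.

θ = 0.1234″ = 0.1234/206265 = 5.9826 × 10^-7 rad.
d = B/θ = (1.176 × 10^9) / (5.9826 × 10^-7) = 1.9657 × 10^15 km.

1.966 × 10^15 km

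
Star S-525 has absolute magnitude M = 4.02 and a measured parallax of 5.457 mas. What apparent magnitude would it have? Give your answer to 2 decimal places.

m = 10.34

d = 1/p = 1/0.005457″ = 183.25 pc.
m − M = 5 log₁₀ d − 5 = 5 log₁₀(183.25) − 5 = 11.3152 − 5 = 6.3152.
m = M + (m − M) = 4.02 + 6.3152 = 10.34.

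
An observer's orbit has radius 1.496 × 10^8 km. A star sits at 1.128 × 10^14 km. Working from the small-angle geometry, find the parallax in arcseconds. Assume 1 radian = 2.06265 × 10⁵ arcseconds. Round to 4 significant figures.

θ ≈ B/d = (1.496 × 10^8) / (1.128 × 10^14) = 1.3262 × 10^-6 rad.
In arcseconds: 1.3262 × 10^-6 × 206265 = 0.27355″.

0.2736 arcsec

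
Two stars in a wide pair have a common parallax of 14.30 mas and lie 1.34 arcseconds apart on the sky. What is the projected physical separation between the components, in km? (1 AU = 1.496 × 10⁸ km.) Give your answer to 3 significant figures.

d = 1/p = 1/0.01430″ = 69.93 pc.
At distance d (pc), an angle of θ arcsec spans θ·d AU: s = 1.34 × 69.93 = 93.706 AU.
= 93.706 × 1.496 × 10⁸ km = 1.4018 × 10^10 km.

1.40 × 10^10 km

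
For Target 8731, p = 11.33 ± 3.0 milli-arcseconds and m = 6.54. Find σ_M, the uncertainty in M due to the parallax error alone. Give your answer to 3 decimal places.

M = m − 5 log₁₀ d + 5 = m + 5 log₁₀ p + 5, so ∂M/∂p = 5/(p ln 10).
σ_M = (5/ln 10) · (σ_p/p) = 2.1715 × 3.0/11.33 = 2.1715 × 0.26478 = 0.57497.

σ_M = 0.575 mag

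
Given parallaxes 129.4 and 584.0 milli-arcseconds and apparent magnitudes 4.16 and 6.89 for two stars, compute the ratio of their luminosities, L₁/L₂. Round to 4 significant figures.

L₁/L₂ = 251.7

d₁ = 1/p₁ = 1/0.1294″ = 7.728 pc; d₂ = 1/p₂ = 1/0.5840″ = 1.7123 pc.
M₁ = m₁ − 5 log₁₀ d₁ + 5 = 4.16 − 4.4403 + 5 = 4.7197.
M₂ = 6.89 − 1.1679 + 5 = 10.7221.
L₁/L₂ = 10^(0.4(M₂ − M₁)) = 10^(0.4 × 6.0024) = 10^2.40096 = 251.74.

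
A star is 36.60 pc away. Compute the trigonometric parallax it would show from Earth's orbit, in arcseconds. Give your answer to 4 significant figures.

0.02732 arcsec

p = 1/d = 1/36.6 = 0.027322 arcsec.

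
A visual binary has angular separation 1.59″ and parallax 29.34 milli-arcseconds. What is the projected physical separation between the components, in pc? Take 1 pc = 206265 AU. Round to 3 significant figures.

d = 1/p = 1/0.02934″ = 34.083 pc.
At distance d (pc), an angle of θ arcsec spans θ·d AU: s = 1.59 × 34.083 = 54.192 AU.
= 54.192 / 206265 = 0.00026273 pc.

0.000263 pc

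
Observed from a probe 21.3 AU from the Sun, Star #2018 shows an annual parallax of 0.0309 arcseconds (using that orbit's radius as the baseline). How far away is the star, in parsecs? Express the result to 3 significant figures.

689 pc

With baseline B (in AU) and parallax p (in arcsec), d = B/p parsecs.
d = 21.3 / 0.0309 = 689.32 pc.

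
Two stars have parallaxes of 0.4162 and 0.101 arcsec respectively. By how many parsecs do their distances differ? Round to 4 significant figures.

d_A = 1/0.4162″ = 2.4027 pc; d_B = 1/0.1010″ = 9.901 pc.
|d_B − d_A| = |9.901 − 2.4027| = 7.4983 pc.

7.498 pc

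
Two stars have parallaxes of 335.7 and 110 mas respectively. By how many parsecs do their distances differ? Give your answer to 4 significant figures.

d_A = 1/0.3357″ = 2.9789 pc; d_B = 1/0.1100″ = 9.0909 pc.
|d_B − d_A| = |9.0909 − 2.9789| = 6.112 pc.

6.112 pc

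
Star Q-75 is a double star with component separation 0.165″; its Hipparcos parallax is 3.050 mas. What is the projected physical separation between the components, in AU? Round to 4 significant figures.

d = 1/p = 1/0.003050″ = 327.87 pc.
At distance d (pc), an angle of θ arcsec spans θ·d AU: s = 0.165 × 327.87 = 54.099 AU.

54.10 AU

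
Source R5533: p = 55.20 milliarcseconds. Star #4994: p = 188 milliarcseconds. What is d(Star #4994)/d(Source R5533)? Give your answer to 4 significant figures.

Since d = 1/p, d_B/d_A = p_A/p_B.
= 55.20 / 188 = 0.29362.

0.2936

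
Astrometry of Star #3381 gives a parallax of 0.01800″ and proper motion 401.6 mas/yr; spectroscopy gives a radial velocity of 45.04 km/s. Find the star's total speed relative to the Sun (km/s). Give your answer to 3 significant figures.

d = 1/p = 1/0.01800″ = 55.556 pc.
μ = 401.6 mas/yr = 0.4016 ″/yr.
v_t = 4.740 μ d = 4.740 × 0.4016 × 55.556 = 105.76 km/s.
v = √(v_r² + v_t²) = √(45.04² + 105.76²) = √13213.8 = 114.95 km/s.

115 km/s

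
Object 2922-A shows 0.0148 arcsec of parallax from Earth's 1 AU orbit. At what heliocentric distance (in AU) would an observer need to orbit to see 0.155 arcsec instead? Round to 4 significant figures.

Parallax scales linearly with baseline: p ∝ B, so B = p_target / p_Earth × 1 AU.
B = 0.155 / 0.0148 = 10.473 AU.

10.47 AU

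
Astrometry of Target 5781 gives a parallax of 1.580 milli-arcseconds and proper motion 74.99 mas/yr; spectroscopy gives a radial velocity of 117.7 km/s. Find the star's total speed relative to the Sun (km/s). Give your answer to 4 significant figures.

d = 1/p = 1/0.001580″ = 632.91 pc.
μ = 74.99 mas/yr = 0.07499 ″/yr.
v_t = 4.740 μ d = 4.740 × 0.07499 × 632.91 = 224.97 km/s.
v = √(v_r² + v_t²) = √(117.7² + 224.97²) = √64464.8 = 253.9 km/s.

253.9 km/s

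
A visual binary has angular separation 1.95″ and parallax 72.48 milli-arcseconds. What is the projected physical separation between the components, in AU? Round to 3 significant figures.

26.9 AU

d = 1/p = 1/0.07248″ = 13.797 pc.
At distance d (pc), an angle of θ arcsec spans θ·d AU: s = 1.95 × 13.797 = 26.904 AU.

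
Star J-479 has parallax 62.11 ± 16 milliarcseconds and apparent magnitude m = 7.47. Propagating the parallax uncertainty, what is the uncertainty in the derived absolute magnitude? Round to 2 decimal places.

σ_M = 0.56 mag

M = m − 5 log₁₀ d + 5 = m + 5 log₁₀ p + 5, so ∂M/∂p = 5/(p ln 10).
σ_M = (5/ln 10) · (σ_p/p) = 2.1715 × 16/62.11 = 2.1715 × 0.25761 = 0.5594.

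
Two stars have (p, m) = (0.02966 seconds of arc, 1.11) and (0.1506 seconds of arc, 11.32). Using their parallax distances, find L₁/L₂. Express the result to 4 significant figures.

L₁/L₂ = 312800

d₁ = 1/p₁ = 1/0.02966″ = 33.715 pc; d₂ = 1/p₂ = 1/0.1506″ = 6.6401 pc.
M₁ = m₁ − 5 log₁₀ d₁ + 5 = 1.11 − 7.6391 + 5 = -1.5291.
M₂ = 11.32 − 4.1109 + 5 = 12.2091.
L₁/L₂ = 10^(0.4(M₂ − M₁)) = 10^(0.4 × 13.7382) = 10^5.49528 = 3.1281 × 10^5.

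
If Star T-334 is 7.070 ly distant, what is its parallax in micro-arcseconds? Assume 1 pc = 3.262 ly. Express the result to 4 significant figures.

461400 μas

d = 7.070 ly ÷ 3.262 = 2.1674 pc.
p = 1/d = 1/2.1674 = 0.46138 arcsec.
= 0.46138 × 10⁶ = 4.6138 × 10^5 μas.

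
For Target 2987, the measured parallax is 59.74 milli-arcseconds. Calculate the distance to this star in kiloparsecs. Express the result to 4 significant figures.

0.01674 kpc

p = 59.74 milli-arcseconds = 0.05974 arcsec.
d = 1/p = 1/0.05974 = 16.739 pc.
= 0.016739 kpc.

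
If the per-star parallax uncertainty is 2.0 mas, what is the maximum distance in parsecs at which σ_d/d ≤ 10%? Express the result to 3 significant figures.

σ_d/d = σ_p/p, so the condition is σ_p/p ≤ 0.10, i.e. p ≥ σ_p/0.10.
p_min = 2.0/0.10 = 20 mas = 0.02 arcsec.
d_max = 1/p_min = 1/0.02 = 50 pc.

50.0 pc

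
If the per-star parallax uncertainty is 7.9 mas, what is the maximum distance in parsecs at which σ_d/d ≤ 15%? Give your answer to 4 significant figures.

σ_d/d = σ_p/p, so the condition is σ_p/p ≤ 0.15, i.e. p ≥ σ_p/0.15.
p_min = 7.9/0.15 = 52.667 mas = 0.052667 arcsec.
d_max = 1/p_min = 1/0.052667 = 18.987 pc.

18.99 pc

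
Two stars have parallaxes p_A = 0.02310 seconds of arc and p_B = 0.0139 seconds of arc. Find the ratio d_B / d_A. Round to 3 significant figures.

1.66

Since d = 1/p, d_B/d_A = p_A/p_B.
= 0.02310 / 0.0139 = 1.6619.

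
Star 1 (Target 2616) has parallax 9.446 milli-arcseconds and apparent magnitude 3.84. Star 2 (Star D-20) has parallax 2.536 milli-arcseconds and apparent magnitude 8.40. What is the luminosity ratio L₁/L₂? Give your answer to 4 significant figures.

L₁/L₂ = 4.806

d₁ = 1/p₁ = 1/0.009446″ = 105.86 pc; d₂ = 1/p₂ = 1/0.002536″ = 394.32 pc.
M₁ = m₁ − 5 log₁₀ d₁ + 5 = 3.84 − 10.1237 + 5 = -1.2837.
M₂ = 8.40 − 12.9792 + 5 = 0.4208.
L₁/L₂ = 10^(0.4(M₂ − M₁)) = 10^(0.4 × 1.7045) = 10^0.68180 = 4.8062.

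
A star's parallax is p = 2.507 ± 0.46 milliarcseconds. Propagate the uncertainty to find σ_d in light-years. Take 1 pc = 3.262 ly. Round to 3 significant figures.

239 ly

d = 1/p, so σ_d = σ_p / p².
σ_d = 0.000460 / (0.002507)² = 0.000460 / 0.000006285 = 73.19 pc = 73.19 × 3.262 ly = 238.75 ly.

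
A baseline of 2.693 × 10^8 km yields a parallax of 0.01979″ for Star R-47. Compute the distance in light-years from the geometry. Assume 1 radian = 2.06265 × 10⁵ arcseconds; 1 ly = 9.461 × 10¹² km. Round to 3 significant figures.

297 ly

θ = 0.01979″ = 0.01979/206265 = 9.5945 × 10^-8 rad.
d = B/θ = (2.693 × 10^8) / (9.5945 × 10^-8) = 2.8068 × 10^15 km = (2.8068 × 10^15) / (9.461 × 10^12) ly = 296.67 ly.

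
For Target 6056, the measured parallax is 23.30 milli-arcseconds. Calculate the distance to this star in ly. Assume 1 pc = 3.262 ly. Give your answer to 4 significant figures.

p = 23.30 milli-arcseconds = 0.02330 arcsec.
d = 1/p = 1/0.02330 = 42.918 pc.
In light-years: 42.918 × 3.262 = 140 ly.

140.0 ly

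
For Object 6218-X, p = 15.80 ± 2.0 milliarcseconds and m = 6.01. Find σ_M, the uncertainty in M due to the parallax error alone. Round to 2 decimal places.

σ_M = 0.27 mag

M = m − 5 log₁₀ d + 5 = m + 5 log₁₀ p + 5, so ∂M/∂p = 5/(p ln 10).
σ_M = (5/ln 10) · (σ_p/p) = 2.1715 × 2.0/15.80 = 2.1715 × 0.12658 = 0.27487.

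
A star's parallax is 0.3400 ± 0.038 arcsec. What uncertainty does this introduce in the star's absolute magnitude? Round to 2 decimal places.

σ_M = 0.24 mag

M = m − 5 log₁₀ d + 5 = m + 5 log₁₀ p + 5, so ∂M/∂p = 5/(p ln 10).
σ_M = (5/ln 10) · (σ_p/p) = 2.1715 × 0.038/0.3400 = 2.1715 × 0.11176 = 0.24269.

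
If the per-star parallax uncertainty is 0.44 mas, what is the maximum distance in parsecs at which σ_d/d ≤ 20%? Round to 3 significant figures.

σ_d/d = σ_p/p, so the condition is σ_p/p ≤ 0.20, i.e. p ≥ σ_p/0.20.
p_min = 0.44/0.20 = 2.2 mas = 0.0022 arcsec.
d_max = 1/p_min = 1/0.0022 = 454.55 pc.

455 pc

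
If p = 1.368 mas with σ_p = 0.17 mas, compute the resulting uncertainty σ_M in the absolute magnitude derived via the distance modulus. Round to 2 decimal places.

M = m − 5 log₁₀ d + 5 = m + 5 log₁₀ p + 5, so ∂M/∂p = 5/(p ln 10).
σ_M = (5/ln 10) · (σ_p/p) = 2.1715 × 0.17/1.368 = 2.1715 × 0.12427 = 0.26985.

σ_M = 0.27 mag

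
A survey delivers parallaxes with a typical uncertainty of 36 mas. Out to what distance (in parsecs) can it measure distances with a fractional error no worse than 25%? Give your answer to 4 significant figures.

σ_d/d = σ_p/p, so the condition is σ_p/p ≤ 0.25, i.e. p ≥ σ_p/0.25.
p_min = 36/0.25 = 144 mas = 0.144 arcsec.
d_max = 1/p_min = 1/0.144 = 6.9444 pc.

6.944 pc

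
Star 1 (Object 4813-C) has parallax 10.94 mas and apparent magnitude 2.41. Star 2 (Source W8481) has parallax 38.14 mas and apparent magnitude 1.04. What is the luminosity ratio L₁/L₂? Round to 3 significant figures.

d₁ = 1/p₁ = 1/0.01094″ = 91.408 pc; d₂ = 1/p₂ = 1/0.03814″ = 26.219 pc.
M₁ = m₁ − 5 log₁₀ d₁ + 5 = 2.41 − 9.8049 + 5 = -2.3949.
M₂ = 1.04 − 7.0931 + 5 = -1.0531.
L₁/L₂ = 10^(0.4(M₂ − M₁)) = 10^(0.4 × 1.3418) = 10^0.53672 = 3.4413.

L₁/L₂ = 3.44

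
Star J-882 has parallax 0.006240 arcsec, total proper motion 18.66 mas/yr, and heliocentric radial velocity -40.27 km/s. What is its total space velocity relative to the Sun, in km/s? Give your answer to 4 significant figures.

d = 1/p = 1/0.006240″ = 160.26 pc.
μ = 18.66 mas/yr = 0.01866 ″/yr.
v_t = 4.740 μ d = 4.740 × 0.01866 × 160.26 = 14.175 km/s.
v = √(v_r² + v_t²) = √((-40.27)² + 14.175²) = √1822.6 = 42.692 km/s.

42.69 km/s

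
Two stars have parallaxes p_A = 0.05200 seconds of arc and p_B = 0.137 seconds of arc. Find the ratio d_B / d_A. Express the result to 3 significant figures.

0.380

Since d = 1/p, d_B/d_A = p_A/p_B.
= 0.05200 / 0.137 = 0.37956.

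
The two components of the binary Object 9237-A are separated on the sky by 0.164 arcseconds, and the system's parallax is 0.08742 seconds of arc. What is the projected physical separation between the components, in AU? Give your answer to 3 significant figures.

1.88 AU

d = 1/p = 1/0.08742″ = 11.439 pc.
At distance d (pc), an angle of θ arcsec spans θ·d AU: s = 0.164 × 11.439 = 1.876 AU.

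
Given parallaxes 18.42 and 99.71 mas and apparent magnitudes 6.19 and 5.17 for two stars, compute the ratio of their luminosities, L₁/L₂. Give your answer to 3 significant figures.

d₁ = 1/p₁ = 1/0.01842″ = 54.289 pc; d₂ = 1/p₂ = 1/0.09971″ = 10.029 pc.
M₁ = m₁ − 5 log₁₀ d₁ + 5 = 6.19 − 8.6736 + 5 = 2.5164.
M₂ = 5.17 − 5.0063 + 5 = 5.1637.
L₁/L₂ = 10^(0.4(M₂ − M₁)) = 10^(0.4 × 2.6473) = 10^1.05892 = 11.453.

L₁/L₂ = 11.5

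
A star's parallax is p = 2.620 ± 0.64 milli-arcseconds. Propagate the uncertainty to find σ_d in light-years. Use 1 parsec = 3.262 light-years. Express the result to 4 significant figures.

304.1 ly

d = 1/p, so σ_d = σ_p / p².
σ_d = 0.000640 / (0.002620)² = 0.000640 / 0.0000068644 = 93.235 pc = 93.235 × 3.262 ly = 304.13 ly.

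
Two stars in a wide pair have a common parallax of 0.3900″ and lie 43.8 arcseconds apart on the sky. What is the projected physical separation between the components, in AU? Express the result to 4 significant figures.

112.3 AU

d = 1/p = 1/0.3900″ = 2.5641 pc.
At distance d (pc), an angle of θ arcsec spans θ·d AU: s = 43.8 × 2.5641 = 112.31 AU.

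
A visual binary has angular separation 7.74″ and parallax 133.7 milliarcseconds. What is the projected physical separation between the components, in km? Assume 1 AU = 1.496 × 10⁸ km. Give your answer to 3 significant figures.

d = 1/p = 1/0.1337″ = 7.4794 pc.
At distance d (pc), an angle of θ arcsec spans θ·d AU: s = 7.74 × 7.4794 = 57.891 AU.
= 57.891 × 1.496 × 10⁸ km = 8.6605 × 10^9 km.

8.66 × 10^9 km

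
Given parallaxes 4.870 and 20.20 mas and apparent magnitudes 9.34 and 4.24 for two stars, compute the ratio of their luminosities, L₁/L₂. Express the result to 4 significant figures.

L₁/L₂ = 0.1569

d₁ = 1/p₁ = 1/0.004870″ = 205.34 pc; d₂ = 1/p₂ = 1/0.02020″ = 49.505 pc.
M₁ = m₁ − 5 log₁₀ d₁ + 5 = 9.34 − 11.5624 + 5 = 2.7776.
M₂ = 4.24 − 8.4732 + 5 = 0.7668.
L₁/L₂ = 10^(0.4(M₂ − M₁)) = 10^(0.4 × (-2.0108)) = 10^(-0.80432) = 0.15692.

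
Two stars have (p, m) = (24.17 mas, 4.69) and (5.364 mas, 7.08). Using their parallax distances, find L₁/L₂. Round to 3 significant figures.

L₁/L₂ = 0.445

d₁ = 1/p₁ = 1/0.02417″ = 41.374 pc; d₂ = 1/p₂ = 1/0.005364″ = 186.43 pc.
M₁ = m₁ − 5 log₁₀ d₁ + 5 = 4.69 − 8.0836 + 5 = 1.6064.
M₂ = 7.08 − 11.3526 + 5 = 0.7274.
L₁/L₂ = 10^(0.4(M₂ − M₁)) = 10^(0.4 × (-0.8790)) = 10^(-0.35160) = 0.44504.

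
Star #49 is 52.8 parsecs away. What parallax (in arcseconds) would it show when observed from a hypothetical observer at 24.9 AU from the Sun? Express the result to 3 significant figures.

p (arcsec) = B (AU) / d (pc).
p = 24.9 / 52.8 = 0.47159 arcsec.

0.472 arcsec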